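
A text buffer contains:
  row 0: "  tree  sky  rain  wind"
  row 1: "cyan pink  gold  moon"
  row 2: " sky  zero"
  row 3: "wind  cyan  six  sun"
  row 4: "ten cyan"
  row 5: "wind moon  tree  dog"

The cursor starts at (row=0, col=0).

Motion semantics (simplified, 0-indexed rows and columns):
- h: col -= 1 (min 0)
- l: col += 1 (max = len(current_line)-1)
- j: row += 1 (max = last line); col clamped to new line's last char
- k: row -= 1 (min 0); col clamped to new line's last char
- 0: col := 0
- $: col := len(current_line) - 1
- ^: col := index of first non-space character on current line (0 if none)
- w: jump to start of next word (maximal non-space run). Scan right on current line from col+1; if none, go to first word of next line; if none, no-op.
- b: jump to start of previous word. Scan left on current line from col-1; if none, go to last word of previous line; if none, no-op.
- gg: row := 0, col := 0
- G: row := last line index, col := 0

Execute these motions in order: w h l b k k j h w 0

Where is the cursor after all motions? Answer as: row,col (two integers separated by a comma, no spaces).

Answer: 1,0

Derivation:
After 1 (w): row=0 col=2 char='t'
After 2 (h): row=0 col=1 char='_'
After 3 (l): row=0 col=2 char='t'
After 4 (b): row=0 col=2 char='t'
After 5 (k): row=0 col=2 char='t'
After 6 (k): row=0 col=2 char='t'
After 7 (j): row=1 col=2 char='a'
After 8 (h): row=1 col=1 char='y'
After 9 (w): row=1 col=5 char='p'
After 10 (0): row=1 col=0 char='c'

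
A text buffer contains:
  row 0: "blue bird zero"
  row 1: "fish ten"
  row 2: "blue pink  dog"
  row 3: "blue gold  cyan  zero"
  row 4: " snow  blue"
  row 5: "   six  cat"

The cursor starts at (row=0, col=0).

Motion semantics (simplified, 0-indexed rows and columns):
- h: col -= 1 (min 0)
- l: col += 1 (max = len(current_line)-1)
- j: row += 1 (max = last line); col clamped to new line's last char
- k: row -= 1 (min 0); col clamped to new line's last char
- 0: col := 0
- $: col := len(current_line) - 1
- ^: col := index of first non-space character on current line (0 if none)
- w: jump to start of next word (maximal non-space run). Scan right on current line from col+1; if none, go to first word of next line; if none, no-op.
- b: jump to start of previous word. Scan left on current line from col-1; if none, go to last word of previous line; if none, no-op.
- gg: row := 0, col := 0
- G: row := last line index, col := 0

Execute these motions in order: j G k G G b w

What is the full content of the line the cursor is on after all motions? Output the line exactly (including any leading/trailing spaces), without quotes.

Answer:    six  cat

Derivation:
After 1 (j): row=1 col=0 char='f'
After 2 (G): row=5 col=0 char='_'
After 3 (k): row=4 col=0 char='_'
After 4 (G): row=5 col=0 char='_'
After 5 (G): row=5 col=0 char='_'
After 6 (b): row=4 col=7 char='b'
After 7 (w): row=5 col=3 char='s'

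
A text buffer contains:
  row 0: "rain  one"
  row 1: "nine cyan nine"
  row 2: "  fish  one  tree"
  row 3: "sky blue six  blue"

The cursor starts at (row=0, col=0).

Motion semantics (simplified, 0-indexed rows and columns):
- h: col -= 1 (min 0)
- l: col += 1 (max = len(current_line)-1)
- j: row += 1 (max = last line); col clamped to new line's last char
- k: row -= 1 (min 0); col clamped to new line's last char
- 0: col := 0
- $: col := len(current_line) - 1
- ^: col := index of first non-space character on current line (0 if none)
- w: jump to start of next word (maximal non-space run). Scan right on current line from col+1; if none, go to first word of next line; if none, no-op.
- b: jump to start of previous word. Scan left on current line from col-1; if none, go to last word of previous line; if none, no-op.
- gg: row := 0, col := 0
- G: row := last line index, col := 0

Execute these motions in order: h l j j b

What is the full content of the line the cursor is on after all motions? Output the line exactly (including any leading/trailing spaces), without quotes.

Answer: nine cyan nine

Derivation:
After 1 (h): row=0 col=0 char='r'
After 2 (l): row=0 col=1 char='a'
After 3 (j): row=1 col=1 char='i'
After 4 (j): row=2 col=1 char='_'
After 5 (b): row=1 col=10 char='n'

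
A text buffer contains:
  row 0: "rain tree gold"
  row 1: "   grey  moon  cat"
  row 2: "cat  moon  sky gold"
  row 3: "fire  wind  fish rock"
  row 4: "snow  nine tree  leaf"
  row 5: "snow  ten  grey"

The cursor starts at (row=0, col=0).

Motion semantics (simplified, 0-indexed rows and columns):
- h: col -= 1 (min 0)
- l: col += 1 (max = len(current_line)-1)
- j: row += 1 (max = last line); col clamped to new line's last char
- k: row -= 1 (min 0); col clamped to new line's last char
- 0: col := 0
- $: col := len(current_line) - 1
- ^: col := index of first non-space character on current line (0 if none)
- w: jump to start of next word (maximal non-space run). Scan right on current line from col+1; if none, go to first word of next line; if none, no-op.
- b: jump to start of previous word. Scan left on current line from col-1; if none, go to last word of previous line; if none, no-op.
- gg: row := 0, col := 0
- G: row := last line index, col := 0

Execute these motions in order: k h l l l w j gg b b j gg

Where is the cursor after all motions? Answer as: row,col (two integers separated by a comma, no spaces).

After 1 (k): row=0 col=0 char='r'
After 2 (h): row=0 col=0 char='r'
After 3 (l): row=0 col=1 char='a'
After 4 (l): row=0 col=2 char='i'
After 5 (l): row=0 col=3 char='n'
After 6 (w): row=0 col=5 char='t'
After 7 (j): row=1 col=5 char='e'
After 8 (gg): row=0 col=0 char='r'
After 9 (b): row=0 col=0 char='r'
After 10 (b): row=0 col=0 char='r'
After 11 (j): row=1 col=0 char='_'
After 12 (gg): row=0 col=0 char='r'

Answer: 0,0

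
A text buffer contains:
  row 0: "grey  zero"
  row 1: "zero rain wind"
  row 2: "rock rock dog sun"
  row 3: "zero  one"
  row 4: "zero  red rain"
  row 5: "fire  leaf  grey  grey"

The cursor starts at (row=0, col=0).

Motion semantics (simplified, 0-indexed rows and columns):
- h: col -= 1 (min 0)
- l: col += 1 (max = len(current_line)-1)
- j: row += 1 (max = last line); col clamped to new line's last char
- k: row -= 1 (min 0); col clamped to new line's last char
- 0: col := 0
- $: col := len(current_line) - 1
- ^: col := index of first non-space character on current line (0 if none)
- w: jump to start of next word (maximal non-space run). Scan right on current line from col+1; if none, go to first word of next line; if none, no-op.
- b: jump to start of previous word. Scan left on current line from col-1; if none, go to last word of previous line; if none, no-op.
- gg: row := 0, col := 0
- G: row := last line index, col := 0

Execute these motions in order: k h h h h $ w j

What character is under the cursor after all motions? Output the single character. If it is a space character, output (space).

After 1 (k): row=0 col=0 char='g'
After 2 (h): row=0 col=0 char='g'
After 3 (h): row=0 col=0 char='g'
After 4 (h): row=0 col=0 char='g'
After 5 (h): row=0 col=0 char='g'
After 6 ($): row=0 col=9 char='o'
After 7 (w): row=1 col=0 char='z'
After 8 (j): row=2 col=0 char='r'

Answer: r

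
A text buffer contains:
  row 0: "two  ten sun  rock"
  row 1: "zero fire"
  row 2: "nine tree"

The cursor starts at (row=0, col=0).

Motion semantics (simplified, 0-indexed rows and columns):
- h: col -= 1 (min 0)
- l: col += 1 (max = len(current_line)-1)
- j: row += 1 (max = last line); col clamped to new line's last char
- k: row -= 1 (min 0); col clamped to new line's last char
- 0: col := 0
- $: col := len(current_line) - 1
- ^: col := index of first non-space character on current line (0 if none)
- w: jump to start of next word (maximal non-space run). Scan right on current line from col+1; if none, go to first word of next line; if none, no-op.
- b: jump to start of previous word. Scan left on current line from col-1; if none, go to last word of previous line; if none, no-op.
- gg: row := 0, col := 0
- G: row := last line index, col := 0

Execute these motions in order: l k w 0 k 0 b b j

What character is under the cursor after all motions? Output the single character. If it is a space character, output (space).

Answer: z

Derivation:
After 1 (l): row=0 col=1 char='w'
After 2 (k): row=0 col=1 char='w'
After 3 (w): row=0 col=5 char='t'
After 4 (0): row=0 col=0 char='t'
After 5 (k): row=0 col=0 char='t'
After 6 (0): row=0 col=0 char='t'
After 7 (b): row=0 col=0 char='t'
After 8 (b): row=0 col=0 char='t'
After 9 (j): row=1 col=0 char='z'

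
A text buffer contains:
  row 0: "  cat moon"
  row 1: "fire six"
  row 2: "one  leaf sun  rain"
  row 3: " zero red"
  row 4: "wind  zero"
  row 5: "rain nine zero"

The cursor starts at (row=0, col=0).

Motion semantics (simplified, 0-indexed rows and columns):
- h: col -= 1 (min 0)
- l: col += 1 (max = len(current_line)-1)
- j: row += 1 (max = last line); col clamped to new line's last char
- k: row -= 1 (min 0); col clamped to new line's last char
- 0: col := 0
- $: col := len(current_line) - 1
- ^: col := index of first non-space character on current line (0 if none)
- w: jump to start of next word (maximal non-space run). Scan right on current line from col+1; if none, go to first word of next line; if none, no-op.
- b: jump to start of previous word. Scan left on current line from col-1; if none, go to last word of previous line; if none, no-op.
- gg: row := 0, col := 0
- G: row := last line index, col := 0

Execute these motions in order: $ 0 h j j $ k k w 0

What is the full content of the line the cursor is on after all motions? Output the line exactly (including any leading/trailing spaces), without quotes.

After 1 ($): row=0 col=9 char='n'
After 2 (0): row=0 col=0 char='_'
After 3 (h): row=0 col=0 char='_'
After 4 (j): row=1 col=0 char='f'
After 5 (j): row=2 col=0 char='o'
After 6 ($): row=2 col=18 char='n'
After 7 (k): row=1 col=7 char='x'
After 8 (k): row=0 col=7 char='o'
After 9 (w): row=1 col=0 char='f'
After 10 (0): row=1 col=0 char='f'

Answer: fire six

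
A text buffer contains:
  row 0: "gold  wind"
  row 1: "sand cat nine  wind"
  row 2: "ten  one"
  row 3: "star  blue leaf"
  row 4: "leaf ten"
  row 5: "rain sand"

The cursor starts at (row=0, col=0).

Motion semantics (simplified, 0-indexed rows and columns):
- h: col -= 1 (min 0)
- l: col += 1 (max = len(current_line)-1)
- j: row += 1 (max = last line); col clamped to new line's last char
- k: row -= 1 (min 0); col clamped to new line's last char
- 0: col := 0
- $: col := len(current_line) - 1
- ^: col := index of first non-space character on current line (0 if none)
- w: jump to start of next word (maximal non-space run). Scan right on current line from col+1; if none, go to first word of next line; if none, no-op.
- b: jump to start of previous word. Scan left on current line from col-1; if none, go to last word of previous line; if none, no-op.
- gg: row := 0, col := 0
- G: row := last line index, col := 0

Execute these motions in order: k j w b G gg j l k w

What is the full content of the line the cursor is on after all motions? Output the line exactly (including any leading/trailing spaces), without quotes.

Answer: gold  wind

Derivation:
After 1 (k): row=0 col=0 char='g'
After 2 (j): row=1 col=0 char='s'
After 3 (w): row=1 col=5 char='c'
After 4 (b): row=1 col=0 char='s'
After 5 (G): row=5 col=0 char='r'
After 6 (gg): row=0 col=0 char='g'
After 7 (j): row=1 col=0 char='s'
After 8 (l): row=1 col=1 char='a'
After 9 (k): row=0 col=1 char='o'
After 10 (w): row=0 col=6 char='w'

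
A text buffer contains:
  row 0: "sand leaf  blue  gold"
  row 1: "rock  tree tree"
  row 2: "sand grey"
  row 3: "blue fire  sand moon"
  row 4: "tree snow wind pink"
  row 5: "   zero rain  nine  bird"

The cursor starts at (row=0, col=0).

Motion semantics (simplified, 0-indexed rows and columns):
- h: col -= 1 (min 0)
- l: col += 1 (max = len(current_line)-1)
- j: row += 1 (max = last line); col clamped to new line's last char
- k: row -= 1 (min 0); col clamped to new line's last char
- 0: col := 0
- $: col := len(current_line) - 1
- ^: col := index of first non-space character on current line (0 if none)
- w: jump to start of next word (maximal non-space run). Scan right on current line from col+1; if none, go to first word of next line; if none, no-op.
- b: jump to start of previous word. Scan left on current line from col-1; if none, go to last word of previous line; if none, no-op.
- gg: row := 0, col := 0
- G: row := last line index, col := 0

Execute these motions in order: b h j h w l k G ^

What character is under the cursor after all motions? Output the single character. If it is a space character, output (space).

After 1 (b): row=0 col=0 char='s'
After 2 (h): row=0 col=0 char='s'
After 3 (j): row=1 col=0 char='r'
After 4 (h): row=1 col=0 char='r'
After 5 (w): row=1 col=6 char='t'
After 6 (l): row=1 col=7 char='r'
After 7 (k): row=0 col=7 char='a'
After 8 (G): row=5 col=0 char='_'
After 9 (^): row=5 col=3 char='z'

Answer: z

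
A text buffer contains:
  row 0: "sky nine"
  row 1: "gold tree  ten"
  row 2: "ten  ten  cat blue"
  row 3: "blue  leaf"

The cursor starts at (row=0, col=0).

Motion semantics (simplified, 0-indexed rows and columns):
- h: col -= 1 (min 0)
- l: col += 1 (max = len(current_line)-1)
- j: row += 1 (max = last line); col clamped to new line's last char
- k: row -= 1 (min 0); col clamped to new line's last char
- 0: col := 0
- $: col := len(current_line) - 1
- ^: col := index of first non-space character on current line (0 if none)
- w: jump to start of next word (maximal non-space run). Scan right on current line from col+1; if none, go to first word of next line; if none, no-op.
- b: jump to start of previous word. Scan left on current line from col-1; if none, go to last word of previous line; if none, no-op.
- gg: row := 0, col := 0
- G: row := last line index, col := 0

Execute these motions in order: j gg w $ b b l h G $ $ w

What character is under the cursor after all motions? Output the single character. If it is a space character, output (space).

Answer: f

Derivation:
After 1 (j): row=1 col=0 char='g'
After 2 (gg): row=0 col=0 char='s'
After 3 (w): row=0 col=4 char='n'
After 4 ($): row=0 col=7 char='e'
After 5 (b): row=0 col=4 char='n'
After 6 (b): row=0 col=0 char='s'
After 7 (l): row=0 col=1 char='k'
After 8 (h): row=0 col=0 char='s'
After 9 (G): row=3 col=0 char='b'
After 10 ($): row=3 col=9 char='f'
After 11 ($): row=3 col=9 char='f'
After 12 (w): row=3 col=9 char='f'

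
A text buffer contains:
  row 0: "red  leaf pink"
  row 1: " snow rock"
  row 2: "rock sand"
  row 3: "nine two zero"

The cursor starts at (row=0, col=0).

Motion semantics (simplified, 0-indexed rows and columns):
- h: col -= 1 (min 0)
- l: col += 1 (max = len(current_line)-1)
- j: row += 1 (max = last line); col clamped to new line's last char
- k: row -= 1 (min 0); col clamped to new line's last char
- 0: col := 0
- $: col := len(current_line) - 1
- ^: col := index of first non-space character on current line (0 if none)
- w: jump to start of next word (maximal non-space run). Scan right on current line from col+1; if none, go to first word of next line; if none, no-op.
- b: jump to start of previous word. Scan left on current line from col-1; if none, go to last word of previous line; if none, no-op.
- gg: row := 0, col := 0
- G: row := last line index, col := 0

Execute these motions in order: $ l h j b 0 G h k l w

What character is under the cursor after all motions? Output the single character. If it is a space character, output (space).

Answer: s

Derivation:
After 1 ($): row=0 col=13 char='k'
After 2 (l): row=0 col=13 char='k'
After 3 (h): row=0 col=12 char='n'
After 4 (j): row=1 col=9 char='k'
After 5 (b): row=1 col=6 char='r'
After 6 (0): row=1 col=0 char='_'
After 7 (G): row=3 col=0 char='n'
After 8 (h): row=3 col=0 char='n'
After 9 (k): row=2 col=0 char='r'
After 10 (l): row=2 col=1 char='o'
After 11 (w): row=2 col=5 char='s'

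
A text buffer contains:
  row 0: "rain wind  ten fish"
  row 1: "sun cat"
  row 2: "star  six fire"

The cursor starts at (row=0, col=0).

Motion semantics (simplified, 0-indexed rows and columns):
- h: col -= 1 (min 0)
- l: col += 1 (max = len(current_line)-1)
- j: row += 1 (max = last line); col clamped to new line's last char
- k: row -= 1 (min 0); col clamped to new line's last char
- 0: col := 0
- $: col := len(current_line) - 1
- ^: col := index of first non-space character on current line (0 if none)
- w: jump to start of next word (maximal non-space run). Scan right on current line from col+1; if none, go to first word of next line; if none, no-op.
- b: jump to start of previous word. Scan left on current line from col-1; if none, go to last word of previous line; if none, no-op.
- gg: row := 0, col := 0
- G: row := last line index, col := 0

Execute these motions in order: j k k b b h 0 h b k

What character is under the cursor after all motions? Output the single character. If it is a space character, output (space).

After 1 (j): row=1 col=0 char='s'
After 2 (k): row=0 col=0 char='r'
After 3 (k): row=0 col=0 char='r'
After 4 (b): row=0 col=0 char='r'
After 5 (b): row=0 col=0 char='r'
After 6 (h): row=0 col=0 char='r'
After 7 (0): row=0 col=0 char='r'
After 8 (h): row=0 col=0 char='r'
After 9 (b): row=0 col=0 char='r'
After 10 (k): row=0 col=0 char='r'

Answer: r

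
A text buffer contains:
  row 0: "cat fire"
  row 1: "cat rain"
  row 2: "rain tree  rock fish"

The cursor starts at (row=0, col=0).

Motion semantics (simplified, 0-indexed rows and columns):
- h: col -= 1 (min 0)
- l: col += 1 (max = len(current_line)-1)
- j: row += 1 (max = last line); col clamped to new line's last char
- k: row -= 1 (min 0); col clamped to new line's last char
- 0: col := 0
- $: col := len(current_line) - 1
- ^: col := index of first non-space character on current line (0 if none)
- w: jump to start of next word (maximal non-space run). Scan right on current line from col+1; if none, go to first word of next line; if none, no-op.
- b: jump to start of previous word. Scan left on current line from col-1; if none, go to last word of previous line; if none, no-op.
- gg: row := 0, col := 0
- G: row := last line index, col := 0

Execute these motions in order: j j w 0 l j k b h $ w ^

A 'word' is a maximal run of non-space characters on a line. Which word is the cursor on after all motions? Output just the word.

Answer: rain

Derivation:
After 1 (j): row=1 col=0 char='c'
After 2 (j): row=2 col=0 char='r'
After 3 (w): row=2 col=5 char='t'
After 4 (0): row=2 col=0 char='r'
After 5 (l): row=2 col=1 char='a'
After 6 (j): row=2 col=1 char='a'
After 7 (k): row=1 col=1 char='a'
After 8 (b): row=1 col=0 char='c'
After 9 (h): row=1 col=0 char='c'
After 10 ($): row=1 col=7 char='n'
After 11 (w): row=2 col=0 char='r'
After 12 (^): row=2 col=0 char='r'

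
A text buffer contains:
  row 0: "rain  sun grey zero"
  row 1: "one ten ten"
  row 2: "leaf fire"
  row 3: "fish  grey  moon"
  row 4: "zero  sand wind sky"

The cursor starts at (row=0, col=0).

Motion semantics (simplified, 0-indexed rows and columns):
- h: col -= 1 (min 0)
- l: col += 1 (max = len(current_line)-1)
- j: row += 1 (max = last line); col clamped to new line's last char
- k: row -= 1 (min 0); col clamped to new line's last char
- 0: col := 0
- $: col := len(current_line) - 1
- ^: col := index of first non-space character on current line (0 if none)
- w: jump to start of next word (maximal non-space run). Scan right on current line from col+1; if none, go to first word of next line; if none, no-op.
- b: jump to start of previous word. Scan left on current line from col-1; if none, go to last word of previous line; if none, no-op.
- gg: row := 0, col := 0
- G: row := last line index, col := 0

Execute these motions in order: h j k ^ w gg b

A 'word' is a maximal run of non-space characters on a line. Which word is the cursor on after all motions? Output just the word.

Answer: rain

Derivation:
After 1 (h): row=0 col=0 char='r'
After 2 (j): row=1 col=0 char='o'
After 3 (k): row=0 col=0 char='r'
After 4 (^): row=0 col=0 char='r'
After 5 (w): row=0 col=6 char='s'
After 6 (gg): row=0 col=0 char='r'
After 7 (b): row=0 col=0 char='r'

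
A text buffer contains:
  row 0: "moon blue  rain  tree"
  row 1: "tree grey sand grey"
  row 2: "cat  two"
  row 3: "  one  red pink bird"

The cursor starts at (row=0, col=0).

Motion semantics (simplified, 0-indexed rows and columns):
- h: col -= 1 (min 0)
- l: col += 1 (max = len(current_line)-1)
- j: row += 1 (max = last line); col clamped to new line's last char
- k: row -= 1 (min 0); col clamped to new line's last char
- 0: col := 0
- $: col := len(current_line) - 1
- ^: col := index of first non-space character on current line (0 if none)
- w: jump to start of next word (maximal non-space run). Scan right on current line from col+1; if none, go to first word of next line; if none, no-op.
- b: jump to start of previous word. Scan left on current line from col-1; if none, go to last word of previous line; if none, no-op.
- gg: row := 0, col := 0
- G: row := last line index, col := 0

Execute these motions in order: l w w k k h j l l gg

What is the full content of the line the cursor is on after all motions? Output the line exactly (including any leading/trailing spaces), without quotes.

Answer: moon blue  rain  tree

Derivation:
After 1 (l): row=0 col=1 char='o'
After 2 (w): row=0 col=5 char='b'
After 3 (w): row=0 col=11 char='r'
After 4 (k): row=0 col=11 char='r'
After 5 (k): row=0 col=11 char='r'
After 6 (h): row=0 col=10 char='_'
After 7 (j): row=1 col=10 char='s'
After 8 (l): row=1 col=11 char='a'
After 9 (l): row=1 col=12 char='n'
After 10 (gg): row=0 col=0 char='m'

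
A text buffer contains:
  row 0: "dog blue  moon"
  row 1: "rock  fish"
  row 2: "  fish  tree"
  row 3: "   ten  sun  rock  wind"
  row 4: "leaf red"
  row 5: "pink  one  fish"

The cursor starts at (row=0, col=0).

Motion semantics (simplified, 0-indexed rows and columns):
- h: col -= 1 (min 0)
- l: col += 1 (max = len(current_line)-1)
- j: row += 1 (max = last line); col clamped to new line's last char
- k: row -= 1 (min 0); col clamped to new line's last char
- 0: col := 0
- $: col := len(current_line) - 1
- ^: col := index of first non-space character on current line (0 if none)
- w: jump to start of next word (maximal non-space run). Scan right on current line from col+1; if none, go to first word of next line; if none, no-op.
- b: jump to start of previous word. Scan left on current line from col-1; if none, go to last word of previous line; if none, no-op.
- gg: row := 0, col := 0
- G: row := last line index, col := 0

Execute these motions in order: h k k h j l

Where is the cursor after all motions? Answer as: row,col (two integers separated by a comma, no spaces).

After 1 (h): row=0 col=0 char='d'
After 2 (k): row=0 col=0 char='d'
After 3 (k): row=0 col=0 char='d'
After 4 (h): row=0 col=0 char='d'
After 5 (j): row=1 col=0 char='r'
After 6 (l): row=1 col=1 char='o'

Answer: 1,1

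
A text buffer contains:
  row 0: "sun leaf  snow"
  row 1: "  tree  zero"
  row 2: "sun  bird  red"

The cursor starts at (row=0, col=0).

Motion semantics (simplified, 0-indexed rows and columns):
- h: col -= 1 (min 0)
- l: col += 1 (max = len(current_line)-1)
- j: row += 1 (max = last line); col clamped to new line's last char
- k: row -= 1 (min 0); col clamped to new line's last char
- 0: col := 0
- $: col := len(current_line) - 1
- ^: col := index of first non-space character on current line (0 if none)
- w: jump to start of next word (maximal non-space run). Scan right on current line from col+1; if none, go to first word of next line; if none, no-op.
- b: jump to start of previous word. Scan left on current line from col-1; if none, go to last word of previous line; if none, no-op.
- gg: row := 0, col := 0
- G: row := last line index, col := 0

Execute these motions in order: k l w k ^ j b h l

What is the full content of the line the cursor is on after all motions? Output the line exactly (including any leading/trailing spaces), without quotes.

After 1 (k): row=0 col=0 char='s'
After 2 (l): row=0 col=1 char='u'
After 3 (w): row=0 col=4 char='l'
After 4 (k): row=0 col=4 char='l'
After 5 (^): row=0 col=0 char='s'
After 6 (j): row=1 col=0 char='_'
After 7 (b): row=0 col=10 char='s'
After 8 (h): row=0 col=9 char='_'
After 9 (l): row=0 col=10 char='s'

Answer: sun leaf  snow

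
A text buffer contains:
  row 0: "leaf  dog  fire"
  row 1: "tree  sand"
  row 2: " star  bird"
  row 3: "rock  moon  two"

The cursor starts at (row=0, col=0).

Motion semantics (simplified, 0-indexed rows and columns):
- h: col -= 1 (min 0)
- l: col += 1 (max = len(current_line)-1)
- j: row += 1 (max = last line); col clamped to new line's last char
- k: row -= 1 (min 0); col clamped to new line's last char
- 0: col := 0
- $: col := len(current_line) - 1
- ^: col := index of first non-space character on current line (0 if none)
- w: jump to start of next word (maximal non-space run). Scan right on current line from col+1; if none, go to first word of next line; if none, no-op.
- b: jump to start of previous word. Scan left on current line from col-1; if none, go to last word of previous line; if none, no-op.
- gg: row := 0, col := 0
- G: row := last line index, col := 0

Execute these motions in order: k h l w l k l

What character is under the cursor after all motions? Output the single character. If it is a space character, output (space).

Answer: g

Derivation:
After 1 (k): row=0 col=0 char='l'
After 2 (h): row=0 col=0 char='l'
After 3 (l): row=0 col=1 char='e'
After 4 (w): row=0 col=6 char='d'
After 5 (l): row=0 col=7 char='o'
After 6 (k): row=0 col=7 char='o'
After 7 (l): row=0 col=8 char='g'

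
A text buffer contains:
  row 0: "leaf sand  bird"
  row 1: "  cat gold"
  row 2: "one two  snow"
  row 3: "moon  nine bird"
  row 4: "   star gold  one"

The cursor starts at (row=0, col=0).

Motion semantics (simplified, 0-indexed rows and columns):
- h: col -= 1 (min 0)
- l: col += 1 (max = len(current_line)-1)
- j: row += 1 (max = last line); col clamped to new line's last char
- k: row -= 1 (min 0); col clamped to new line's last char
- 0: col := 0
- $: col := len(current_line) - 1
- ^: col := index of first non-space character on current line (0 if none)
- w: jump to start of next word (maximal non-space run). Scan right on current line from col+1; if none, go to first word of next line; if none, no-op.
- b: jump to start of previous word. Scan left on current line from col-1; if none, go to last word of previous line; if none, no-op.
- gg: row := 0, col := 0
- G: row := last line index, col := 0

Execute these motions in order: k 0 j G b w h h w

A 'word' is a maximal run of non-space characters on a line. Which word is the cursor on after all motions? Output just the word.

After 1 (k): row=0 col=0 char='l'
After 2 (0): row=0 col=0 char='l'
After 3 (j): row=1 col=0 char='_'
After 4 (G): row=4 col=0 char='_'
After 5 (b): row=3 col=11 char='b'
After 6 (w): row=4 col=3 char='s'
After 7 (h): row=4 col=2 char='_'
After 8 (h): row=4 col=1 char='_'
After 9 (w): row=4 col=3 char='s'

Answer: star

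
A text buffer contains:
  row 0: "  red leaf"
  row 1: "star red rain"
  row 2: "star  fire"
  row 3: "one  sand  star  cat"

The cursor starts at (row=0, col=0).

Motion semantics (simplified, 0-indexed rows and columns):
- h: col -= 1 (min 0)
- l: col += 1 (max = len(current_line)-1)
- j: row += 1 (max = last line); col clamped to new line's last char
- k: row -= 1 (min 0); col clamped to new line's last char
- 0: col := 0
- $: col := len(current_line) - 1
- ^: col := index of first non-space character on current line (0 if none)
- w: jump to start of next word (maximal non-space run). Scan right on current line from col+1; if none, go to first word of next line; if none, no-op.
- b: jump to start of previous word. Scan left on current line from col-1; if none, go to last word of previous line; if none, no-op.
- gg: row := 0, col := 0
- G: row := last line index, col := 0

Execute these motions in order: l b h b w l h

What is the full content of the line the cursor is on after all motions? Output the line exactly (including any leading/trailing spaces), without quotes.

Answer:   red leaf

Derivation:
After 1 (l): row=0 col=1 char='_'
After 2 (b): row=0 col=1 char='_'
After 3 (h): row=0 col=0 char='_'
After 4 (b): row=0 col=0 char='_'
After 5 (w): row=0 col=2 char='r'
After 6 (l): row=0 col=3 char='e'
After 7 (h): row=0 col=2 char='r'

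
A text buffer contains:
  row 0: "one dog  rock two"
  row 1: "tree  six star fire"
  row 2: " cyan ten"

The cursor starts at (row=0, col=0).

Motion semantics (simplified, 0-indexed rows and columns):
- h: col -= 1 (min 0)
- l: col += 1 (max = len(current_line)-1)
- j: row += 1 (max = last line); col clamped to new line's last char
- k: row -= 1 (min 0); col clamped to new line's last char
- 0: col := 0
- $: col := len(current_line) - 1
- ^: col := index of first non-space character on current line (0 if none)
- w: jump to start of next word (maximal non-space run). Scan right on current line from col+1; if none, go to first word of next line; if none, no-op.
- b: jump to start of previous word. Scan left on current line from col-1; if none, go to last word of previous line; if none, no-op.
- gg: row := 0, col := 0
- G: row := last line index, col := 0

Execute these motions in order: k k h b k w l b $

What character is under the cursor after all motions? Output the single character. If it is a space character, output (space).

After 1 (k): row=0 col=0 char='o'
After 2 (k): row=0 col=0 char='o'
After 3 (h): row=0 col=0 char='o'
After 4 (b): row=0 col=0 char='o'
After 5 (k): row=0 col=0 char='o'
After 6 (w): row=0 col=4 char='d'
After 7 (l): row=0 col=5 char='o'
After 8 (b): row=0 col=4 char='d'
After 9 ($): row=0 col=16 char='o'

Answer: o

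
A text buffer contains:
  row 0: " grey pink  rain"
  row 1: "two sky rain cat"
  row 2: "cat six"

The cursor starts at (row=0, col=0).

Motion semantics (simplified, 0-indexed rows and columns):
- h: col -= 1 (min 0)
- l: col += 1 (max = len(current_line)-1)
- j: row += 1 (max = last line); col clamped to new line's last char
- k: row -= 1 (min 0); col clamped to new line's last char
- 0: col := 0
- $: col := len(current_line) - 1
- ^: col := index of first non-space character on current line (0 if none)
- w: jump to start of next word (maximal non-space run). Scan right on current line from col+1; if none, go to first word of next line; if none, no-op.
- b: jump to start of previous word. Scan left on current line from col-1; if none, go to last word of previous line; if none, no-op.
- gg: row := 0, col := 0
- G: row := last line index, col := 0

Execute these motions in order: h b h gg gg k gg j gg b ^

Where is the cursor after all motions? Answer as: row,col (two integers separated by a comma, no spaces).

After 1 (h): row=0 col=0 char='_'
After 2 (b): row=0 col=0 char='_'
After 3 (h): row=0 col=0 char='_'
After 4 (gg): row=0 col=0 char='_'
After 5 (gg): row=0 col=0 char='_'
After 6 (k): row=0 col=0 char='_'
After 7 (gg): row=0 col=0 char='_'
After 8 (j): row=1 col=0 char='t'
After 9 (gg): row=0 col=0 char='_'
After 10 (b): row=0 col=0 char='_'
After 11 (^): row=0 col=1 char='g'

Answer: 0,1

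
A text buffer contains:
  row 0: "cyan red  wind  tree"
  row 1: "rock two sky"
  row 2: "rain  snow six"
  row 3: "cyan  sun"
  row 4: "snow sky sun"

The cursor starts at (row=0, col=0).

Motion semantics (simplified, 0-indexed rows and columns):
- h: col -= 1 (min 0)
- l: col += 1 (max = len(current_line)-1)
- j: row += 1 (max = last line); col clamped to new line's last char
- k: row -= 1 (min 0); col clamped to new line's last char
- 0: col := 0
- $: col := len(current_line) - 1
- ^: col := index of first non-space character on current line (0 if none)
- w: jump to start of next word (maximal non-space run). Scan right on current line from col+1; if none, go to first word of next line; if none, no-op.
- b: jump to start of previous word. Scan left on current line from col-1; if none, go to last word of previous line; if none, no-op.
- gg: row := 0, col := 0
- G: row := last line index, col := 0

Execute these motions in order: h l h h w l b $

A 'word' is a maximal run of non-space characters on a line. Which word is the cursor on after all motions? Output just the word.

Answer: tree

Derivation:
After 1 (h): row=0 col=0 char='c'
After 2 (l): row=0 col=1 char='y'
After 3 (h): row=0 col=0 char='c'
After 4 (h): row=0 col=0 char='c'
After 5 (w): row=0 col=5 char='r'
After 6 (l): row=0 col=6 char='e'
After 7 (b): row=0 col=5 char='r'
After 8 ($): row=0 col=19 char='e'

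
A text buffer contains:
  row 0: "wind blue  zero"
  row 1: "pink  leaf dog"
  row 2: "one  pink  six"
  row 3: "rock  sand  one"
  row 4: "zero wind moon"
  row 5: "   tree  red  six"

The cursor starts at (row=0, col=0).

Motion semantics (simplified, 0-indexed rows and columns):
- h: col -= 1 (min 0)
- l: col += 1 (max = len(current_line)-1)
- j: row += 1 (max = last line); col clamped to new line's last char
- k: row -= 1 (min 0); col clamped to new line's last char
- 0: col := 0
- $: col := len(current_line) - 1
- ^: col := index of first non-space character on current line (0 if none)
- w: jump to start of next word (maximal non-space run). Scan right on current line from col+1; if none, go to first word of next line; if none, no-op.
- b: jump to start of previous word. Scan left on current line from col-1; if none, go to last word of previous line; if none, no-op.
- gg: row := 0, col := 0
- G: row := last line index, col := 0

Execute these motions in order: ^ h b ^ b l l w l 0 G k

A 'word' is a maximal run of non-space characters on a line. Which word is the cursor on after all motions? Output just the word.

Answer: zero

Derivation:
After 1 (^): row=0 col=0 char='w'
After 2 (h): row=0 col=0 char='w'
After 3 (b): row=0 col=0 char='w'
After 4 (^): row=0 col=0 char='w'
After 5 (b): row=0 col=0 char='w'
After 6 (l): row=0 col=1 char='i'
After 7 (l): row=0 col=2 char='n'
After 8 (w): row=0 col=5 char='b'
After 9 (l): row=0 col=6 char='l'
After 10 (0): row=0 col=0 char='w'
After 11 (G): row=5 col=0 char='_'
After 12 (k): row=4 col=0 char='z'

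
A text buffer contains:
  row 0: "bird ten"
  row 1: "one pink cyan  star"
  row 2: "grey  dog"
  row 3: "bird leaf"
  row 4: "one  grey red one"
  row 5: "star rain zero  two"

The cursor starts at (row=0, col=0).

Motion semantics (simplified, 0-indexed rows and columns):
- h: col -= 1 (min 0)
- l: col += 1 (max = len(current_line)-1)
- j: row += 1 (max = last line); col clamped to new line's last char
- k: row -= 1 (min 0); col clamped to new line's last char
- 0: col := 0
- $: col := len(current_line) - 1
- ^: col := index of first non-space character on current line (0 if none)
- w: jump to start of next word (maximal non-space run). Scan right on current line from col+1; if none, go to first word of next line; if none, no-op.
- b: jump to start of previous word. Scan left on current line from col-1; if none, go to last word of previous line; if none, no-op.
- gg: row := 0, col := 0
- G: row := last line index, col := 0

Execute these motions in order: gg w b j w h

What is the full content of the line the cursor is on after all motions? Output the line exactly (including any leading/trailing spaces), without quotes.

After 1 (gg): row=0 col=0 char='b'
After 2 (w): row=0 col=5 char='t'
After 3 (b): row=0 col=0 char='b'
After 4 (j): row=1 col=0 char='o'
After 5 (w): row=1 col=4 char='p'
After 6 (h): row=1 col=3 char='_'

Answer: one pink cyan  star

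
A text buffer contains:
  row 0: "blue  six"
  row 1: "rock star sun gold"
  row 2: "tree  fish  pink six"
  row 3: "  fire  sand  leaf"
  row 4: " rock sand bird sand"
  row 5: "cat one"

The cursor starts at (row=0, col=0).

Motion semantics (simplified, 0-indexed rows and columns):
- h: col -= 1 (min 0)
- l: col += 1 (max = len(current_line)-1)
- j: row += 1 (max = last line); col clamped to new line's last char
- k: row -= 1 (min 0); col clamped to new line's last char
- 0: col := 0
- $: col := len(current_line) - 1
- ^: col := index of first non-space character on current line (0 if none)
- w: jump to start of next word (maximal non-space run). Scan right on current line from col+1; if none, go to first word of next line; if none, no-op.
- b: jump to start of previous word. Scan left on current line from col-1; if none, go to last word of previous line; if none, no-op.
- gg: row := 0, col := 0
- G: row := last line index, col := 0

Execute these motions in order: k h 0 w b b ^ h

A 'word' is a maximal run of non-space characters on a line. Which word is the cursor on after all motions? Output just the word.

After 1 (k): row=0 col=0 char='b'
After 2 (h): row=0 col=0 char='b'
After 3 (0): row=0 col=0 char='b'
After 4 (w): row=0 col=6 char='s'
After 5 (b): row=0 col=0 char='b'
After 6 (b): row=0 col=0 char='b'
After 7 (^): row=0 col=0 char='b'
After 8 (h): row=0 col=0 char='b'

Answer: blue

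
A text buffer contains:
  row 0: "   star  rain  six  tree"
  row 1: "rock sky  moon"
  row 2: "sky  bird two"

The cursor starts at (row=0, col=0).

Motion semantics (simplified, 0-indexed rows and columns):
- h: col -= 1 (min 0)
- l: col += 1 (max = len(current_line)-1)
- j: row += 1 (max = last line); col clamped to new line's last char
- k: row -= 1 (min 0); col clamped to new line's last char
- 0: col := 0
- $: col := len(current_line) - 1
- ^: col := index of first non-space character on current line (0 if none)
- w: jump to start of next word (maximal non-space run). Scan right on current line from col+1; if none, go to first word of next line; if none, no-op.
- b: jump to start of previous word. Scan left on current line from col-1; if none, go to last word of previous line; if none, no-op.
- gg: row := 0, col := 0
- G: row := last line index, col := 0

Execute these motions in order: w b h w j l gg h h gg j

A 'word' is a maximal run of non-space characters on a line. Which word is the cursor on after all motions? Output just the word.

Answer: rock

Derivation:
After 1 (w): row=0 col=3 char='s'
After 2 (b): row=0 col=3 char='s'
After 3 (h): row=0 col=2 char='_'
After 4 (w): row=0 col=3 char='s'
After 5 (j): row=1 col=3 char='k'
After 6 (l): row=1 col=4 char='_'
After 7 (gg): row=0 col=0 char='_'
After 8 (h): row=0 col=0 char='_'
After 9 (h): row=0 col=0 char='_'
After 10 (gg): row=0 col=0 char='_'
After 11 (j): row=1 col=0 char='r'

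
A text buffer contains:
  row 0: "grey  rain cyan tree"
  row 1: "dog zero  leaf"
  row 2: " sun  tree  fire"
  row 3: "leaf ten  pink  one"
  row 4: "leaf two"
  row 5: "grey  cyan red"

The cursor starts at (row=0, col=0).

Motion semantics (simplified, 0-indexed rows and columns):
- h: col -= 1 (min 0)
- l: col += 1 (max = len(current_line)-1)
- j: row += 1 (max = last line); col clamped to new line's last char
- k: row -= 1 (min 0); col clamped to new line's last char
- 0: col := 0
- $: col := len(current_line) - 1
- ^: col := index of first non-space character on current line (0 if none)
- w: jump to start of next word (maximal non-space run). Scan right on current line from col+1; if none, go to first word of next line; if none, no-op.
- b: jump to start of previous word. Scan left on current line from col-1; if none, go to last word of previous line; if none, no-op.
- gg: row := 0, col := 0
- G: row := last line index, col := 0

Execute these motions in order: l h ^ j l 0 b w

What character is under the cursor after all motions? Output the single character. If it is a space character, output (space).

After 1 (l): row=0 col=1 char='r'
After 2 (h): row=0 col=0 char='g'
After 3 (^): row=0 col=0 char='g'
After 4 (j): row=1 col=0 char='d'
After 5 (l): row=1 col=1 char='o'
After 6 (0): row=1 col=0 char='d'
After 7 (b): row=0 col=16 char='t'
After 8 (w): row=1 col=0 char='d'

Answer: d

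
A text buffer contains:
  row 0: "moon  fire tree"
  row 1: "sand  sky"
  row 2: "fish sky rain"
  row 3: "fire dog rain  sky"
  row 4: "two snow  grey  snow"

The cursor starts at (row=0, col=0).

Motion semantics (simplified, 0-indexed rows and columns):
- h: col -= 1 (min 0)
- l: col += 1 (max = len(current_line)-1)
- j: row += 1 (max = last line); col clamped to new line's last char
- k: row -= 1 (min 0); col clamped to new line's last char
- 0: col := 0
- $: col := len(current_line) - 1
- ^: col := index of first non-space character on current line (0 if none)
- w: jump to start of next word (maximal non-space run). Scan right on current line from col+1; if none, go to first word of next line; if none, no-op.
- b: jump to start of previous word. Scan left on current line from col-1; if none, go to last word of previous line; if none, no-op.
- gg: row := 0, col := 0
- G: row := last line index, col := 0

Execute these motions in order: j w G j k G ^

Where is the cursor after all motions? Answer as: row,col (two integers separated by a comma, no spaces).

After 1 (j): row=1 col=0 char='s'
After 2 (w): row=1 col=6 char='s'
After 3 (G): row=4 col=0 char='t'
After 4 (j): row=4 col=0 char='t'
After 5 (k): row=3 col=0 char='f'
After 6 (G): row=4 col=0 char='t'
After 7 (^): row=4 col=0 char='t'

Answer: 4,0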